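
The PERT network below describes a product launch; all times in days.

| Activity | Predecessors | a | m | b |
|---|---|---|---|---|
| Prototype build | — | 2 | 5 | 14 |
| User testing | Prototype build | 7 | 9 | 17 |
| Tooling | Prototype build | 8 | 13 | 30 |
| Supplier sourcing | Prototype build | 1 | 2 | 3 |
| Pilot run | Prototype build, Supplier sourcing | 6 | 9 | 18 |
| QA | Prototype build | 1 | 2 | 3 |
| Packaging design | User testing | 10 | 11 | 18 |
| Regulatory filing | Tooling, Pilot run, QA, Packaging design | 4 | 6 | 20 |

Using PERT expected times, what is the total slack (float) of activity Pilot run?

te_Prototype build = (2 + 4·5 + 14)/6 = 36/6 = 6
te_User testing = (7 + 4·9 + 17)/6 = 60/6 = 10
te_Tooling = (8 + 4·13 + 30)/6 = 90/6 = 15
te_Supplier sourcing = (1 + 4·2 + 3)/6 = 12/6 = 2
te_Pilot run = (6 + 4·9 + 18)/6 = 60/6 = 10
te_QA = (1 + 4·2 + 3)/6 = 12/6 = 2
te_Packaging design = (10 + 4·11 + 18)/6 = 72/6 = 12
te_Regulatory filing = (4 + 4·6 + 20)/6 = 48/6 = 8

Forward pass:
ES_Prototype build = 0; EF_Prototype build = 6
ES_User testing = 6; EF_User testing = 6+10 = 16
ES_Tooling = 6; EF_Tooling = 6+15 = 21
ES_Supplier sourcing = 6; EF_Supplier sourcing = 6+2 = 8
ES_Pilot run = max(EF_Prototype build=6, EF_Supplier sourcing=8) = 8; EF_Pilot run = 8+10 = 18
ES_QA = 6; EF_QA = 6+2 = 8
ES_Packaging design = 16; EF_Packaging design = 16+12 = 28
ES_Regulatory filing = max(EF_Tooling=21, EF_Pilot run=18, EF_QA=8, EF_Packaging design=28) = 28; EF_Regulatory filing = 28+8 = 36
Expected project duration μ = 36 days. Critical path: Prototype build → User testing → Packaging design → Regulatory filing.

Backward pass:
LF_Regulatory filing = 36; LS_Regulatory filing = 36−8 = 28
LF_Packaging design = LS_Regulatory filing = 28; LS_Packaging design = 28−12 = 16
LF_QA = LS_Regulatory filing = 28; LS_QA = 28−2 = 26
LF_Pilot run = LS_Regulatory filing = 28; LS_Pilot run = 28−10 = 18
LF_Supplier sourcing = LS_Pilot run = 18; LS_Supplier sourcing = 18−2 = 16
LF_Tooling = LS_Regulatory filing = 28; LS_Tooling = 28−15 = 13
LF_User testing = LS_Packaging design = 16; LS_User testing = 16−10 = 6
LF_Prototype build = min(LS_User testing=6, LS_Tooling=13, LS_Supplier sourcing=16, LS_Pilot run=18, LS_QA=26) = 6; LS_Prototype build = 6−6 = 0
Slack_Pilot run = LS_Pilot run − ES_Pilot run = 18 − 8 = 10

10 days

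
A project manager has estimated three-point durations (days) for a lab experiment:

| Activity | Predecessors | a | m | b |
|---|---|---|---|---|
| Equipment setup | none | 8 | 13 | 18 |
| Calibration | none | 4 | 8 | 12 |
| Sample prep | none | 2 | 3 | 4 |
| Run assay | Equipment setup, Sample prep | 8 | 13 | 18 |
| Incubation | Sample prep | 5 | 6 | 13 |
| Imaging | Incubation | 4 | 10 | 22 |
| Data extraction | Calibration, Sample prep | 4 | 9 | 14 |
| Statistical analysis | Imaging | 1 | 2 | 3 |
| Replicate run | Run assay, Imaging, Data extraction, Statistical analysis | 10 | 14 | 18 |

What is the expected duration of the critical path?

40 days

te_Equipment setup = (8 + 4·13 + 18)/6 = 78/6 = 13
te_Calibration = (4 + 4·8 + 12)/6 = 48/6 = 8
te_Sample prep = (2 + 4·3 + 4)/6 = 18/6 = 3
te_Run assay = (8 + 4·13 + 18)/6 = 78/6 = 13
te_Incubation = (5 + 4·6 + 13)/6 = 42/6 = 7
te_Imaging = (4 + 4·10 + 22)/6 = 66/6 = 11
te_Data extraction = (4 + 4·9 + 14)/6 = 54/6 = 9
te_Statistical analysis = (1 + 4·2 + 3)/6 = 12/6 = 2
te_Replicate run = (10 + 4·14 + 18)/6 = 84/6 = 14

Forward pass:
ES_Equipment setup = 0; EF_Equipment setup = 13
ES_Calibration = 0; EF_Calibration = 8
ES_Sample prep = 0; EF_Sample prep = 3
ES_Run assay = max(EF_Equipment setup=13, EF_Sample prep=3) = 13; EF_Run assay = 13+13 = 26
ES_Incubation = 3; EF_Incubation = 3+7 = 10
ES_Imaging = 10; EF_Imaging = 10+11 = 21
ES_Data extraction = max(EF_Calibration=8, EF_Sample prep=3) = 8; EF_Data extraction = 8+9 = 17
ES_Statistical analysis = 21; EF_Statistical analysis = 21+2 = 23
ES_Replicate run = max(EF_Run assay=26, EF_Imaging=21, EF_Data extraction=17, EF_Statistical analysis=23) = 26; EF_Replicate run = 26+14 = 40
Expected project duration μ = 40 days. Critical path: Equipment setup → Run assay → Replicate run.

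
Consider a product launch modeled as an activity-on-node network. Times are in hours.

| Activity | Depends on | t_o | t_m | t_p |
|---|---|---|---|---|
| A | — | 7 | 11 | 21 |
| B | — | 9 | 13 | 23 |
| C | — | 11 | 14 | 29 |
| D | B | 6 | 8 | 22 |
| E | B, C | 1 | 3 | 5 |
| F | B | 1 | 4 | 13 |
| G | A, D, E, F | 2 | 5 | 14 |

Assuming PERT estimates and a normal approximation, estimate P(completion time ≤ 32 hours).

te_A = (7 + 4·11 + 21)/6 = 72/6 = 12; σ²_A = ((21−7)/6)² = 5.444
te_B = (9 + 4·13 + 23)/6 = 84/6 = 14; σ²_B = ((23−9)/6)² = 5.444
te_C = (11 + 4·14 + 29)/6 = 96/6 = 16; σ²_C = ((29−11)/6)² = 9.000
te_D = (6 + 4·8 + 22)/6 = 60/6 = 10; σ²_D = ((22−6)/6)² = 7.111
te_E = (1 + 4·3 + 5)/6 = 18/6 = 3; σ²_E = ((5−1)/6)² = 0.444
te_F = (1 + 4·4 + 13)/6 = 30/6 = 5; σ²_F = ((13−1)/6)² = 4.000
te_G = (2 + 4·5 + 14)/6 = 36/6 = 6; σ²_G = ((14−2)/6)² = 4.000

Forward pass:
ES_A = 0; EF_A = 12
ES_B = 0; EF_B = 14
ES_C = 0; EF_C = 16
ES_D = 14; EF_D = 14+10 = 24
ES_E = max(EF_B=14, EF_C=16) = 16; EF_E = 16+3 = 19
ES_F = 14; EF_F = 14+5 = 19
ES_G = max(EF_A=12, EF_D=24, EF_E=19, EF_F=19) = 24; EF_G = 24+6 = 30
Expected project duration μ = 30 hours. Critical path: B → D → G.

Variance along critical path = 5.444 + 7.111 + 4.000 = 16.556; σ = √16.556 = 4.069 hours.
Z = (32 − 30) / 4.069 = 0.492
P(T ≤ 32) = Φ(0.492) ≈ 0.688

0.688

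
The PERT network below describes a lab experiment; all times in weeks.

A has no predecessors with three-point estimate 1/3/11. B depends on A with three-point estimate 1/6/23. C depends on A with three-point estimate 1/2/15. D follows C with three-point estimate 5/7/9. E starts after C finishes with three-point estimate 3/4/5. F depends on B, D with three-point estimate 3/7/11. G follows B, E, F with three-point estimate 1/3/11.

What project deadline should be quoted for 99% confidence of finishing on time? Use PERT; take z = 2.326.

34.5 weeks

te_A = (1 + 4·3 + 11)/6 = 24/6 = 4; σ²_A = ((11−1)/6)² = 2.778
te_B = (1 + 4·6 + 23)/6 = 48/6 = 8; σ²_B = ((23−1)/6)² = 13.444
te_C = (1 + 4·2 + 15)/6 = 24/6 = 4; σ²_C = ((15−1)/6)² = 5.444
te_D = (5 + 4·7 + 9)/6 = 42/6 = 7; σ²_D = ((9−5)/6)² = 0.444
te_E = (3 + 4·4 + 5)/6 = 24/6 = 4; σ²_E = ((5−3)/6)² = 0.111
te_F = (3 + 4·7 + 11)/6 = 42/6 = 7; σ²_F = ((11−3)/6)² = 1.778
te_G = (1 + 4·3 + 11)/6 = 24/6 = 4; σ²_G = ((11−1)/6)² = 2.778

Forward pass:
ES_A = 0; EF_A = 4
ES_B = 4; EF_B = 4+8 = 12
ES_C = 4; EF_C = 4+4 = 8
ES_D = 8; EF_D = 8+7 = 15
ES_E = 8; EF_E = 8+4 = 12
ES_F = max(EF_B=12, EF_D=15) = 15; EF_F = 15+7 = 22
ES_G = max(EF_B=12, EF_E=12, EF_F=22) = 22; EF_G = 22+4 = 26
Expected project duration μ = 26 weeks. Critical path: A → C → D → F → G.

Variance along critical path = 2.778 + 5.444 + 0.444 + 1.778 + 2.778 = 13.222; σ = 3.636 weeks.
D = μ + z·σ = 26 + 2.326·3.636 = 34.5 weeks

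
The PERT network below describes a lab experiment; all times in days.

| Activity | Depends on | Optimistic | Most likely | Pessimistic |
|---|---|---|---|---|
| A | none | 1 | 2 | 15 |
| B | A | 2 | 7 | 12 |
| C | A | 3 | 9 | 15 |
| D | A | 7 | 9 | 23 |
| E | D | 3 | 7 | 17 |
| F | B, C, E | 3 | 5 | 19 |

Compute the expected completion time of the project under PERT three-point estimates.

te_A = (1 + 4·2 + 15)/6 = 24/6 = 4
te_B = (2 + 4·7 + 12)/6 = 42/6 = 7
te_C = (3 + 4·9 + 15)/6 = 54/6 = 9
te_D = (7 + 4·9 + 23)/6 = 66/6 = 11
te_E = (3 + 4·7 + 17)/6 = 48/6 = 8
te_F = (3 + 4·5 + 19)/6 = 42/6 = 7

Forward pass:
ES_A = 0; EF_A = 4
ES_B = 4; EF_B = 4+7 = 11
ES_C = 4; EF_C = 4+9 = 13
ES_D = 4; EF_D = 4+11 = 15
ES_E = 15; EF_E = 15+8 = 23
ES_F = max(EF_B=11, EF_C=13, EF_E=23) = 23; EF_F = 23+7 = 30
Expected project duration μ = 30 days. Critical path: A → D → E → F.

30 days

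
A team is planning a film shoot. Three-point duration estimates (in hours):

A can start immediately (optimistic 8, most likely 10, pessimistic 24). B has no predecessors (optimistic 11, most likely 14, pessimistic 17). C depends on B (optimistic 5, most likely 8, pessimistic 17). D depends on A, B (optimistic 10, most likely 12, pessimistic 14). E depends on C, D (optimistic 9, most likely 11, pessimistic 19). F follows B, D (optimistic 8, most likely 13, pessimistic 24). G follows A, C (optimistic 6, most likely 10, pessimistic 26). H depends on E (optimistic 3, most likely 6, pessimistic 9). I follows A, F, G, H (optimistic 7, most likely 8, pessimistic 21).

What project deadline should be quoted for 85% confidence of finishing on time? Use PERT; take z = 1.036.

57.4 hours

te_A = (8 + 4·10 + 24)/6 = 72/6 = 12; σ²_A = ((24−8)/6)² = 7.111
te_B = (11 + 4·14 + 17)/6 = 84/6 = 14; σ²_B = ((17−11)/6)² = 1.000
te_C = (5 + 4·8 + 17)/6 = 54/6 = 9; σ²_C = ((17−5)/6)² = 4.000
te_D = (10 + 4·12 + 14)/6 = 72/6 = 12; σ²_D = ((14−10)/6)² = 0.444
te_E = (9 + 4·11 + 19)/6 = 72/6 = 12; σ²_E = ((19−9)/6)² = 2.778
te_F = (8 + 4·13 + 24)/6 = 84/6 = 14; σ²_F = ((24−8)/6)² = 7.111
te_G = (6 + 4·10 + 26)/6 = 72/6 = 12; σ²_G = ((26−6)/6)² = 11.111
te_H = (3 + 4·6 + 9)/6 = 36/6 = 6; σ²_H = ((9−3)/6)² = 1.000
te_I = (7 + 4·8 + 21)/6 = 60/6 = 10; σ²_I = ((21−7)/6)² = 5.444

Forward pass:
ES_A = 0; EF_A = 12
ES_B = 0; EF_B = 14
ES_C = 14; EF_C = 14+9 = 23
ES_D = max(EF_A=12, EF_B=14) = 14; EF_D = 14+12 = 26
ES_E = max(EF_C=23, EF_D=26) = 26; EF_E = 26+12 = 38
ES_F = max(EF_B=14, EF_D=26) = 26; EF_F = 26+14 = 40
ES_G = max(EF_A=12, EF_C=23) = 23; EF_G = 23+12 = 35
ES_H = 38; EF_H = 38+6 = 44
ES_I = max(EF_A=12, EF_F=40, EF_G=35, EF_H=44) = 44; EF_I = 44+10 = 54
Expected project duration μ = 54 hours. Critical path: B → D → E → H → I.

Variance along critical path = 1.000 + 0.444 + 2.778 + 1.000 + 5.444 = 10.667; σ = 3.266 hours.
D = μ + z·σ = 54 + 1.036·3.266 = 57.4 hours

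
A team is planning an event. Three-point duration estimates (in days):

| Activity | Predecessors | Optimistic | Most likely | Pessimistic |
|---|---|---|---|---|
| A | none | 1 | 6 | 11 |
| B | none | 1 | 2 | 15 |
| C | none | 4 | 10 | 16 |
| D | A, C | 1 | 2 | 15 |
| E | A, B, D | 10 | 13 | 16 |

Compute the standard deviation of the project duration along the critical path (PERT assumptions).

3.23 days

te_A = (1 + 4·6 + 11)/6 = 36/6 = 6; σ²_A = ((11−1)/6)² = 2.778
te_B = (1 + 4·2 + 15)/6 = 24/6 = 4; σ²_B = ((15−1)/6)² = 5.444
te_C = (4 + 4·10 + 16)/6 = 60/6 = 10; σ²_C = ((16−4)/6)² = 4.000
te_D = (1 + 4·2 + 15)/6 = 24/6 = 4; σ²_D = ((15−1)/6)² = 5.444
te_E = (10 + 4·13 + 16)/6 = 78/6 = 13; σ²_E = ((16−10)/6)² = 1.000

Forward pass:
ES_A = 0; EF_A = 6
ES_B = 0; EF_B = 4
ES_C = 0; EF_C = 10
ES_D = max(EF_A=6, EF_C=10) = 10; EF_D = 10+4 = 14
ES_E = max(EF_A=6, EF_B=4, EF_D=14) = 14; EF_E = 14+13 = 27
Expected project duration μ = 27 days. Critical path: C → D → E.

Variance along critical path = 4.000 + 5.444 + 1.000 = 10.444
σ = √10.444 = 3.232 days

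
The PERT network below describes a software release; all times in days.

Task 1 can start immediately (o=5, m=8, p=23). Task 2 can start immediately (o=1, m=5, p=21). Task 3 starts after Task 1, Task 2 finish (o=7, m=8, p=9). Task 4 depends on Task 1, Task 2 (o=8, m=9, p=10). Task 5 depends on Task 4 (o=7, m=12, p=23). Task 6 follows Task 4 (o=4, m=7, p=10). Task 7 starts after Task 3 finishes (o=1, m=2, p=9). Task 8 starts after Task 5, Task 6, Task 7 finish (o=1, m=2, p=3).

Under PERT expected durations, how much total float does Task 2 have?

te_Task 1 = (5 + 4·8 + 23)/6 = 60/6 = 10
te_Task 2 = (1 + 4·5 + 21)/6 = 42/6 = 7
te_Task 3 = (7 + 4·8 + 9)/6 = 48/6 = 8
te_Task 4 = (8 + 4·9 + 10)/6 = 54/6 = 9
te_Task 5 = (7 + 4·12 + 23)/6 = 78/6 = 13
te_Task 6 = (4 + 4·7 + 10)/6 = 42/6 = 7
te_Task 7 = (1 + 4·2 + 9)/6 = 18/6 = 3
te_Task 8 = (1 + 4·2 + 3)/6 = 12/6 = 2

Forward pass:
ES_Task 1 = 0; EF_Task 1 = 10
ES_Task 2 = 0; EF_Task 2 = 7
ES_Task 3 = max(EF_Task 1=10, EF_Task 2=7) = 10; EF_Task 3 = 10+8 = 18
ES_Task 4 = max(EF_Task 1=10, EF_Task 2=7) = 10; EF_Task 4 = 10+9 = 19
ES_Task 5 = 19; EF_Task 5 = 19+13 = 32
ES_Task 6 = 19; EF_Task 6 = 19+7 = 26
ES_Task 7 = 18; EF_Task 7 = 18+3 = 21
ES_Task 8 = max(EF_Task 5=32, EF_Task 6=26, EF_Task 7=21) = 32; EF_Task 8 = 32+2 = 34
Expected project duration μ = 34 days. Critical path: Task 1 → Task 4 → Task 5 → Task 8.

Backward pass:
LF_Task 8 = 34; LS_Task 8 = 34−2 = 32
LF_Task 7 = LS_Task 8 = 32; LS_Task 7 = 32−3 = 29
LF_Task 6 = LS_Task 8 = 32; LS_Task 6 = 32−7 = 25
LF_Task 5 = LS_Task 8 = 32; LS_Task 5 = 32−13 = 19
LF_Task 4 = min(LS_Task 5=19, LS_Task 6=25) = 19; LS_Task 4 = 19−9 = 10
LF_Task 3 = LS_Task 7 = 29; LS_Task 3 = 29−8 = 21
LF_Task 2 = min(LS_Task 3=21, LS_Task 4=10) = 10; LS_Task 2 = 10−7 = 3
LF_Task 1 = min(LS_Task 3=21, LS_Task 4=10) = 10; LS_Task 1 = 10−10 = 0
Slack_Task 2 = LS_Task 2 − ES_Task 2 = 3 − 0 = 3

3 days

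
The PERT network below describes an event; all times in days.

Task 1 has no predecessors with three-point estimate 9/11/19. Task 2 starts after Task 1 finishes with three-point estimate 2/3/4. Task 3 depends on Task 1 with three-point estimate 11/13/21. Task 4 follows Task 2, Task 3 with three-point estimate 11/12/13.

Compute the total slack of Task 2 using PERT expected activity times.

te_Task 1 = (9 + 4·11 + 19)/6 = 72/6 = 12
te_Task 2 = (2 + 4·3 + 4)/6 = 18/6 = 3
te_Task 3 = (11 + 4·13 + 21)/6 = 84/6 = 14
te_Task 4 = (11 + 4·12 + 13)/6 = 72/6 = 12

Forward pass:
ES_Task 1 = 0; EF_Task 1 = 12
ES_Task 2 = 12; EF_Task 2 = 12+3 = 15
ES_Task 3 = 12; EF_Task 3 = 12+14 = 26
ES_Task 4 = max(EF_Task 2=15, EF_Task 3=26) = 26; EF_Task 4 = 26+12 = 38
Expected project duration μ = 38 days. Critical path: Task 1 → Task 3 → Task 4.

Backward pass:
LF_Task 4 = 38; LS_Task 4 = 38−12 = 26
LF_Task 3 = LS_Task 4 = 26; LS_Task 3 = 26−14 = 12
LF_Task 2 = LS_Task 4 = 26; LS_Task 2 = 26−3 = 23
LF_Task 1 = min(LS_Task 2=23, LS_Task 3=12) = 12; LS_Task 1 = 12−12 = 0
Slack_Task 2 = LS_Task 2 − ES_Task 2 = 23 − 12 = 11

11 days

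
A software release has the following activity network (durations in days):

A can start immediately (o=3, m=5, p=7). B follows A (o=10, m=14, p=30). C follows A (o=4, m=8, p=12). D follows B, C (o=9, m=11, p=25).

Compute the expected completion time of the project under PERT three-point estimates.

34 days

te_A = (3 + 4·5 + 7)/6 = 30/6 = 5
te_B = (10 + 4·14 + 30)/6 = 96/6 = 16
te_C = (4 + 4·8 + 12)/6 = 48/6 = 8
te_D = (9 + 4·11 + 25)/6 = 78/6 = 13

Forward pass:
ES_A = 0; EF_A = 5
ES_B = 5; EF_B = 5+16 = 21
ES_C = 5; EF_C = 5+8 = 13
ES_D = max(EF_B=21, EF_C=13) = 21; EF_D = 21+13 = 34
Expected project duration μ = 34 days. Critical path: A → B → D.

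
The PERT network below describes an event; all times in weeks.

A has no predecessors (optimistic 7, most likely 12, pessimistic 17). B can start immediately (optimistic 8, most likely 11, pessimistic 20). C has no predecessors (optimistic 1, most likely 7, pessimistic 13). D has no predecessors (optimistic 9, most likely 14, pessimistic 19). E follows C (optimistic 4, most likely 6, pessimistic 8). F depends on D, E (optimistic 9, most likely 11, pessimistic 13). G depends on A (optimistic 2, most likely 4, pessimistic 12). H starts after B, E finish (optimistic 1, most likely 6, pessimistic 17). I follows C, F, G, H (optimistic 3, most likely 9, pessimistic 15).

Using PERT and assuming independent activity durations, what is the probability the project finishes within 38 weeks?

te_A = (7 + 4·12 + 17)/6 = 72/6 = 12; σ²_A = ((17−7)/6)² = 2.778
te_B = (8 + 4·11 + 20)/6 = 72/6 = 12; σ²_B = ((20−8)/6)² = 4.000
te_C = (1 + 4·7 + 13)/6 = 42/6 = 7; σ²_C = ((13−1)/6)² = 4.000
te_D = (9 + 4·14 + 19)/6 = 84/6 = 14; σ²_D = ((19−9)/6)² = 2.778
te_E = (4 + 4·6 + 8)/6 = 36/6 = 6; σ²_E = ((8−4)/6)² = 0.444
te_F = (9 + 4·11 + 13)/6 = 66/6 = 11; σ²_F = ((13−9)/6)² = 0.444
te_G = (2 + 4·4 + 12)/6 = 30/6 = 5; σ²_G = ((12−2)/6)² = 2.778
te_H = (1 + 4·6 + 17)/6 = 42/6 = 7; σ²_H = ((17−1)/6)² = 7.111
te_I = (3 + 4·9 + 15)/6 = 54/6 = 9; σ²_I = ((15−3)/6)² = 4.000

Forward pass:
ES_A = 0; EF_A = 12
ES_B = 0; EF_B = 12
ES_C = 0; EF_C = 7
ES_D = 0; EF_D = 14
ES_E = 7; EF_E = 7+6 = 13
ES_F = max(EF_D=14, EF_E=13) = 14; EF_F = 14+11 = 25
ES_G = 12; EF_G = 12+5 = 17
ES_H = max(EF_B=12, EF_E=13) = 13; EF_H = 13+7 = 20
ES_I = max(EF_C=7, EF_F=25, EF_G=17, EF_H=20) = 25; EF_I = 25+9 = 34
Expected project duration μ = 34 weeks. Critical path: D → F → I.

Variance along critical path = 2.778 + 0.444 + 4.000 = 7.222; σ = √7.222 = 2.687 weeks.
Z = (38 − 34) / 2.687 = 1.488
P(T ≤ 38) = Φ(1.488) ≈ 0.932

0.932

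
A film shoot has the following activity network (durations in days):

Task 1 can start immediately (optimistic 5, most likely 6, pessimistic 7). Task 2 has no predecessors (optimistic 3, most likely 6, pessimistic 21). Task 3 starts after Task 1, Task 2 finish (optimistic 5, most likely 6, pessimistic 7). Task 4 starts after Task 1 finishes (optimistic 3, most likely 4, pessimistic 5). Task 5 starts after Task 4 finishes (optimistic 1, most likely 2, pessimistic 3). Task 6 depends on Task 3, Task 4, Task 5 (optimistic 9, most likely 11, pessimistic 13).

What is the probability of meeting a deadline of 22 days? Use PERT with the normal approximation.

te_Task 1 = (5 + 4·6 + 7)/6 = 36/6 = 6; σ²_Task 1 = ((7−5)/6)² = 0.111
te_Task 2 = (3 + 4·6 + 21)/6 = 48/6 = 8; σ²_Task 2 = ((21−3)/6)² = 9.000
te_Task 3 = (5 + 4·6 + 7)/6 = 36/6 = 6; σ²_Task 3 = ((7−5)/6)² = 0.111
te_Task 4 = (3 + 4·4 + 5)/6 = 24/6 = 4; σ²_Task 4 = ((5−3)/6)² = 0.111
te_Task 5 = (1 + 4·2 + 3)/6 = 12/6 = 2; σ²_Task 5 = ((3−1)/6)² = 0.111
te_Task 6 = (9 + 4·11 + 13)/6 = 66/6 = 11; σ²_Task 6 = ((13−9)/6)² = 0.444

Forward pass:
ES_Task 1 = 0; EF_Task 1 = 6
ES_Task 2 = 0; EF_Task 2 = 8
ES_Task 3 = max(EF_Task 1=6, EF_Task 2=8) = 8; EF_Task 3 = 8+6 = 14
ES_Task 4 = 6; EF_Task 4 = 6+4 = 10
ES_Task 5 = 10; EF_Task 5 = 10+2 = 12
ES_Task 6 = max(EF_Task 3=14, EF_Task 4=10, EF_Task 5=12) = 14; EF_Task 6 = 14+11 = 25
Expected project duration μ = 25 days. Critical path: Task 2 → Task 3 → Task 6.

Variance along critical path = 9.000 + 0.111 + 0.444 = 9.556; σ = √9.556 = 3.091 days.
Z = (22 − 25) / 3.091 = -0.970
P(T ≤ 22) = Φ(-0.970) ≈ 0.166

0.166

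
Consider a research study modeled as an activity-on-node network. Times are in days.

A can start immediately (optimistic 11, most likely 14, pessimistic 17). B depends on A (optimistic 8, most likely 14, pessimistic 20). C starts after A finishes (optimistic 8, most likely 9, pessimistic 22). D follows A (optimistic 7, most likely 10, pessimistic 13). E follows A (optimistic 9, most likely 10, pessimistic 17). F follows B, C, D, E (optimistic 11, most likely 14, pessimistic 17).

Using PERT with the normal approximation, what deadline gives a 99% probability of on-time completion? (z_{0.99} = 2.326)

47.7 days

te_A = (11 + 4·14 + 17)/6 = 84/6 = 14; σ²_A = ((17−11)/6)² = 1.000
te_B = (8 + 4·14 + 20)/6 = 84/6 = 14; σ²_B = ((20−8)/6)² = 4.000
te_C = (8 + 4·9 + 22)/6 = 66/6 = 11; σ²_C = ((22−8)/6)² = 5.444
te_D = (7 + 4·10 + 13)/6 = 60/6 = 10; σ²_D = ((13−7)/6)² = 1.000
te_E = (9 + 4·10 + 17)/6 = 66/6 = 11; σ²_E = ((17−9)/6)² = 1.778
te_F = (11 + 4·14 + 17)/6 = 84/6 = 14; σ²_F = ((17−11)/6)² = 1.000

Forward pass:
ES_A = 0; EF_A = 14
ES_B = 14; EF_B = 14+14 = 28
ES_C = 14; EF_C = 14+11 = 25
ES_D = 14; EF_D = 14+10 = 24
ES_E = 14; EF_E = 14+11 = 25
ES_F = max(EF_B=28, EF_C=25, EF_D=24, EF_E=25) = 28; EF_F = 28+14 = 42
Expected project duration μ = 42 days. Critical path: A → B → F.

Variance along critical path = 1.000 + 4.000 + 1.000 = 6.000; σ = 2.449 days.
D = μ + z·σ = 42 + 2.326·2.449 = 47.7 days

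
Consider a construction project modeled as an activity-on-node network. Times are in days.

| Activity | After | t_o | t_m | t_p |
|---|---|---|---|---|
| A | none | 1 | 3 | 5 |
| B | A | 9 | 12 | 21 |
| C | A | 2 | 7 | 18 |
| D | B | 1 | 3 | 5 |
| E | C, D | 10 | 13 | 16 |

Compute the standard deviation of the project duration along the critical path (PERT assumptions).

2.43 days

te_A = (1 + 4·3 + 5)/6 = 18/6 = 3; σ²_A = ((5−1)/6)² = 0.444
te_B = (9 + 4·12 + 21)/6 = 78/6 = 13; σ²_B = ((21−9)/6)² = 4.000
te_C = (2 + 4·7 + 18)/6 = 48/6 = 8; σ²_C = ((18−2)/6)² = 7.111
te_D = (1 + 4·3 + 5)/6 = 18/6 = 3; σ²_D = ((5−1)/6)² = 0.444
te_E = (10 + 4·13 + 16)/6 = 78/6 = 13; σ²_E = ((16−10)/6)² = 1.000

Forward pass:
ES_A = 0; EF_A = 3
ES_B = 3; EF_B = 3+13 = 16
ES_C = 3; EF_C = 3+8 = 11
ES_D = 16; EF_D = 16+3 = 19
ES_E = max(EF_C=11, EF_D=19) = 19; EF_E = 19+13 = 32
Expected project duration μ = 32 days. Critical path: A → B → D → E.

Variance along critical path = 0.444 + 4.000 + 0.444 + 1.000 = 5.889
σ = √5.889 = 2.427 days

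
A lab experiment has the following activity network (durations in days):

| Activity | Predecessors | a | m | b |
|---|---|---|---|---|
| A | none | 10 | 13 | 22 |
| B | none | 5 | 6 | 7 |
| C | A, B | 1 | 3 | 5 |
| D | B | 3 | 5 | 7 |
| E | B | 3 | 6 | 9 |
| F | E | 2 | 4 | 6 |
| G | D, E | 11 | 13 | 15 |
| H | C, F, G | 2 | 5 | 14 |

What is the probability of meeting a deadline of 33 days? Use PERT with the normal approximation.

te_A = (10 + 4·13 + 22)/6 = 84/6 = 14; σ²_A = ((22−10)/6)² = 4.000
te_B = (5 + 4·6 + 7)/6 = 36/6 = 6; σ²_B = ((7−5)/6)² = 0.111
te_C = (1 + 4·3 + 5)/6 = 18/6 = 3; σ²_C = ((5−1)/6)² = 0.444
te_D = (3 + 4·5 + 7)/6 = 30/6 = 5; σ²_D = ((7−3)/6)² = 0.444
te_E = (3 + 4·6 + 9)/6 = 36/6 = 6; σ²_E = ((9−3)/6)² = 1.000
te_F = (2 + 4·4 + 6)/6 = 24/6 = 4; σ²_F = ((6−2)/6)² = 0.444
te_G = (11 + 4·13 + 15)/6 = 78/6 = 13; σ²_G = ((15−11)/6)² = 0.444
te_H = (2 + 4·5 + 14)/6 = 36/6 = 6; σ²_H = ((14−2)/6)² = 4.000

Forward pass:
ES_A = 0; EF_A = 14
ES_B = 0; EF_B = 6
ES_C = max(EF_A=14, EF_B=6) = 14; EF_C = 14+3 = 17
ES_D = 6; EF_D = 6+5 = 11
ES_E = 6; EF_E = 6+6 = 12
ES_F = 12; EF_F = 12+4 = 16
ES_G = max(EF_D=11, EF_E=12) = 12; EF_G = 12+13 = 25
ES_H = max(EF_C=17, EF_F=16, EF_G=25) = 25; EF_H = 25+6 = 31
Expected project duration μ = 31 days. Critical path: B → E → G → H.

Variance along critical path = 0.111 + 1.000 + 0.444 + 4.000 = 5.556; σ = √5.556 = 2.357 days.
Z = (33 − 31) / 2.357 = 0.849
P(T ≤ 33) = Φ(0.849) ≈ 0.802

0.802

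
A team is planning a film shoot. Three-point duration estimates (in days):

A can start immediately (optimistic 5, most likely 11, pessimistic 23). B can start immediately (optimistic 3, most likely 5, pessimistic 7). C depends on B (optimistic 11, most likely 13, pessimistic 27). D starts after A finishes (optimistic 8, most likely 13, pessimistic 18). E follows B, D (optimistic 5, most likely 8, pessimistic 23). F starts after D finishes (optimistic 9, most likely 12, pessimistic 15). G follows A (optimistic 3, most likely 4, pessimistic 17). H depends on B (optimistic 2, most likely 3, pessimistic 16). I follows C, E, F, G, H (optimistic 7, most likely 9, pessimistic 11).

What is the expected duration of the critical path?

te_A = (5 + 4·11 + 23)/6 = 72/6 = 12
te_B = (3 + 4·5 + 7)/6 = 30/6 = 5
te_C = (11 + 4·13 + 27)/6 = 90/6 = 15
te_D = (8 + 4·13 + 18)/6 = 78/6 = 13
te_E = (5 + 4·8 + 23)/6 = 60/6 = 10
te_F = (9 + 4·12 + 15)/6 = 72/6 = 12
te_G = (3 + 4·4 + 17)/6 = 36/6 = 6
te_H = (2 + 4·3 + 16)/6 = 30/6 = 5
te_I = (7 + 4·9 + 11)/6 = 54/6 = 9

Forward pass:
ES_A = 0; EF_A = 12
ES_B = 0; EF_B = 5
ES_C = 5; EF_C = 5+15 = 20
ES_D = 12; EF_D = 12+13 = 25
ES_E = max(EF_B=5, EF_D=25) = 25; EF_E = 25+10 = 35
ES_F = 25; EF_F = 25+12 = 37
ES_G = 12; EF_G = 12+6 = 18
ES_H = 5; EF_H = 5+5 = 10
ES_I = max(EF_C=20, EF_E=35, EF_F=37, EF_G=18, EF_H=10) = 37; EF_I = 37+9 = 46
Expected project duration μ = 46 days. Critical path: A → D → F → I.

46 days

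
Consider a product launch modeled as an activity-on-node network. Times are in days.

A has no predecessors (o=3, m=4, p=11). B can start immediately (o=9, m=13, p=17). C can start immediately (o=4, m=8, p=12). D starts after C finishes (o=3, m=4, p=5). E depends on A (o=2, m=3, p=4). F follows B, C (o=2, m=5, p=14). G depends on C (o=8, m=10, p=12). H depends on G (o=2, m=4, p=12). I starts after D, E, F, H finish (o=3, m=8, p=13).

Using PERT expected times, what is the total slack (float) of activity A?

te_A = (3 + 4·4 + 11)/6 = 30/6 = 5
te_B = (9 + 4·13 + 17)/6 = 78/6 = 13
te_C = (4 + 4·8 + 12)/6 = 48/6 = 8
te_D = (3 + 4·4 + 5)/6 = 24/6 = 4
te_E = (2 + 4·3 + 4)/6 = 18/6 = 3
te_F = (2 + 4·5 + 14)/6 = 36/6 = 6
te_G = (8 + 4·10 + 12)/6 = 60/6 = 10
te_H = (2 + 4·4 + 12)/6 = 30/6 = 5
te_I = (3 + 4·8 + 13)/6 = 48/6 = 8

Forward pass:
ES_A = 0; EF_A = 5
ES_B = 0; EF_B = 13
ES_C = 0; EF_C = 8
ES_D = 8; EF_D = 8+4 = 12
ES_E = 5; EF_E = 5+3 = 8
ES_F = max(EF_B=13, EF_C=8) = 13; EF_F = 13+6 = 19
ES_G = 8; EF_G = 8+10 = 18
ES_H = 18; EF_H = 18+5 = 23
ES_I = max(EF_D=12, EF_E=8, EF_F=19, EF_H=23) = 23; EF_I = 23+8 = 31
Expected project duration μ = 31 days. Critical path: C → G → H → I.

Backward pass:
LF_I = 31; LS_I = 31−8 = 23
LF_H = LS_I = 23; LS_H = 23−5 = 18
LF_G = LS_H = 18; LS_G = 18−10 = 8
LF_F = LS_I = 23; LS_F = 23−6 = 17
LF_E = LS_I = 23; LS_E = 23−3 = 20
LF_D = LS_I = 23; LS_D = 23−4 = 19
LF_C = min(LS_D=19, LS_F=17, LS_G=8) = 8; LS_C = 8−8 = 0
LF_B = LS_F = 17; LS_B = 17−13 = 4
LF_A = LS_E = 20; LS_A = 20−5 = 15
Slack_A = LS_A − ES_A = 15 − 0 = 15

15 days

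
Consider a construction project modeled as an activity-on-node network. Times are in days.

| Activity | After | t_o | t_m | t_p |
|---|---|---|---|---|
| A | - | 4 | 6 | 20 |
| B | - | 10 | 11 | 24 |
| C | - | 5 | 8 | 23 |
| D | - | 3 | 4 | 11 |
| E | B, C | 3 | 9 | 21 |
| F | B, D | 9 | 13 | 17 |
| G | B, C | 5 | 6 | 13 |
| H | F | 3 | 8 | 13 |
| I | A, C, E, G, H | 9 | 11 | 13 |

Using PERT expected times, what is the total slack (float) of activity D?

8 days

te_A = (4 + 4·6 + 20)/6 = 48/6 = 8
te_B = (10 + 4·11 + 24)/6 = 78/6 = 13
te_C = (5 + 4·8 + 23)/6 = 60/6 = 10
te_D = (3 + 4·4 + 11)/6 = 30/6 = 5
te_E = (3 + 4·9 + 21)/6 = 60/6 = 10
te_F = (9 + 4·13 + 17)/6 = 78/6 = 13
te_G = (5 + 4·6 + 13)/6 = 42/6 = 7
te_H = (3 + 4·8 + 13)/6 = 48/6 = 8
te_I = (9 + 4·11 + 13)/6 = 66/6 = 11

Forward pass:
ES_A = 0; EF_A = 8
ES_B = 0; EF_B = 13
ES_C = 0; EF_C = 10
ES_D = 0; EF_D = 5
ES_E = max(EF_B=13, EF_C=10) = 13; EF_E = 13+10 = 23
ES_F = max(EF_B=13, EF_D=5) = 13; EF_F = 13+13 = 26
ES_G = max(EF_B=13, EF_C=10) = 13; EF_G = 13+7 = 20
ES_H = 26; EF_H = 26+8 = 34
ES_I = max(EF_A=8, EF_C=10, EF_E=23, EF_G=20, EF_H=34) = 34; EF_I = 34+11 = 45
Expected project duration μ = 45 days. Critical path: B → F → H → I.

Backward pass:
LF_I = 45; LS_I = 45−11 = 34
LF_H = LS_I = 34; LS_H = 34−8 = 26
LF_G = LS_I = 34; LS_G = 34−7 = 27
LF_F = LS_H = 26; LS_F = 26−13 = 13
LF_E = LS_I = 34; LS_E = 34−10 = 24
LF_D = LS_F = 13; LS_D = 13−5 = 8
LF_C = min(LS_E=24, LS_G=27, LS_I=34) = 24; LS_C = 24−10 = 14
LF_B = min(LS_E=24, LS_F=13, LS_G=27) = 13; LS_B = 13−13 = 0
LF_A = LS_I = 34; LS_A = 34−8 = 26
Slack_D = LS_D − ES_D = 8 − 0 = 8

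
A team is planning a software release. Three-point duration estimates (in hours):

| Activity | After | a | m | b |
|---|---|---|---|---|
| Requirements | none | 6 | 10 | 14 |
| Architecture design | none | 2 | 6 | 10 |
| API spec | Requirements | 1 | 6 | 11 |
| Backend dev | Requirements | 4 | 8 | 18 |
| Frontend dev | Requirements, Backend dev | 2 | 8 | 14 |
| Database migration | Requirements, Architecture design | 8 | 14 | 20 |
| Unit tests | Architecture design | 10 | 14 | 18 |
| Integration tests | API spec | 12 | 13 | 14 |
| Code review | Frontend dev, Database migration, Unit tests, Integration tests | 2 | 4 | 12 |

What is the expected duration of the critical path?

34 hours

te_Requirements = (6 + 4·10 + 14)/6 = 60/6 = 10
te_Architecture design = (2 + 4·6 + 10)/6 = 36/6 = 6
te_API spec = (1 + 4·6 + 11)/6 = 36/6 = 6
te_Backend dev = (4 + 4·8 + 18)/6 = 54/6 = 9
te_Frontend dev = (2 + 4·8 + 14)/6 = 48/6 = 8
te_Database migration = (8 + 4·14 + 20)/6 = 84/6 = 14
te_Unit tests = (10 + 4·14 + 18)/6 = 84/6 = 14
te_Integration tests = (12 + 4·13 + 14)/6 = 78/6 = 13
te_Code review = (2 + 4·4 + 12)/6 = 30/6 = 5

Forward pass:
ES_Requirements = 0; EF_Requirements = 10
ES_Architecture design = 0; EF_Architecture design = 6
ES_API spec = 10; EF_API spec = 10+6 = 16
ES_Backend dev = 10; EF_Backend dev = 10+9 = 19
ES_Frontend dev = max(EF_Requirements=10, EF_Backend dev=19) = 19; EF_Frontend dev = 19+8 = 27
ES_Database migration = max(EF_Requirements=10, EF_Architecture design=6) = 10; EF_Database migration = 10+14 = 24
ES_Unit tests = 6; EF_Unit tests = 6+14 = 20
ES_Integration tests = 16; EF_Integration tests = 16+13 = 29
ES_Code review = max(EF_Frontend dev=27, EF_Database migration=24, EF_Unit tests=20, EF_Integration tests=29) = 29; EF_Code review = 29+5 = 34
Expected project duration μ = 34 hours. Critical path: Requirements → API spec → Integration tests → Code review.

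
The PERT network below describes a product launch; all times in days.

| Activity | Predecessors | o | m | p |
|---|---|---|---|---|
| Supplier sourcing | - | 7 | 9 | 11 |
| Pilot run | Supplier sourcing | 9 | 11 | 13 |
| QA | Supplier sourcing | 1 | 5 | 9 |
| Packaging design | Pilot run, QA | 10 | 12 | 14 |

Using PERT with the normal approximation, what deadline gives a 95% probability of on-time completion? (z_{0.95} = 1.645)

te_Supplier sourcing = (7 + 4·9 + 11)/6 = 54/6 = 9; σ²_Supplier sourcing = ((11−7)/6)² = 0.444
te_Pilot run = (9 + 4·11 + 13)/6 = 66/6 = 11; σ²_Pilot run = ((13−9)/6)² = 0.444
te_QA = (1 + 4·5 + 9)/6 = 30/6 = 5; σ²_QA = ((9−1)/6)² = 1.778
te_Packaging design = (10 + 4·12 + 14)/6 = 72/6 = 12; σ²_Packaging design = ((14−10)/6)² = 0.444

Forward pass:
ES_Supplier sourcing = 0; EF_Supplier sourcing = 9
ES_Pilot run = 9; EF_Pilot run = 9+11 = 20
ES_QA = 9; EF_QA = 9+5 = 14
ES_Packaging design = max(EF_Pilot run=20, EF_QA=14) = 20; EF_Packaging design = 20+12 = 32
Expected project duration μ = 32 days. Critical path: Supplier sourcing → Pilot run → Packaging design.

Variance along critical path = 0.444 + 0.444 + 0.444 = 1.333; σ = 1.155 days.
D = μ + z·σ = 32 + 1.645·1.155 = 33.9 days

33.9 days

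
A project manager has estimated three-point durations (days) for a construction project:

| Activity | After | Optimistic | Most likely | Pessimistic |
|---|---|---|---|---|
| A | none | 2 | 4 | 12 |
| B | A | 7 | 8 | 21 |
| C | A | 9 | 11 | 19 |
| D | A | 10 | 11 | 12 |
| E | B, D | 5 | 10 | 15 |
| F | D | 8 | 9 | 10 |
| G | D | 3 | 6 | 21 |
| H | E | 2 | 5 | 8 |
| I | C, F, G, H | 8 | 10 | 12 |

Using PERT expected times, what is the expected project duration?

41 days

te_A = (2 + 4·4 + 12)/6 = 30/6 = 5
te_B = (7 + 4·8 + 21)/6 = 60/6 = 10
te_C = (9 + 4·11 + 19)/6 = 72/6 = 12
te_D = (10 + 4·11 + 12)/6 = 66/6 = 11
te_E = (5 + 4·10 + 15)/6 = 60/6 = 10
te_F = (8 + 4·9 + 10)/6 = 54/6 = 9
te_G = (3 + 4·6 + 21)/6 = 48/6 = 8
te_H = (2 + 4·5 + 8)/6 = 30/6 = 5
te_I = (8 + 4·10 + 12)/6 = 60/6 = 10

Forward pass:
ES_A = 0; EF_A = 5
ES_B = 5; EF_B = 5+10 = 15
ES_C = 5; EF_C = 5+12 = 17
ES_D = 5; EF_D = 5+11 = 16
ES_E = max(EF_B=15, EF_D=16) = 16; EF_E = 16+10 = 26
ES_F = 16; EF_F = 16+9 = 25
ES_G = 16; EF_G = 16+8 = 24
ES_H = 26; EF_H = 26+5 = 31
ES_I = max(EF_C=17, EF_F=25, EF_G=24, EF_H=31) = 31; EF_I = 31+10 = 41
Expected project duration μ = 41 days. Critical path: A → D → E → H → I.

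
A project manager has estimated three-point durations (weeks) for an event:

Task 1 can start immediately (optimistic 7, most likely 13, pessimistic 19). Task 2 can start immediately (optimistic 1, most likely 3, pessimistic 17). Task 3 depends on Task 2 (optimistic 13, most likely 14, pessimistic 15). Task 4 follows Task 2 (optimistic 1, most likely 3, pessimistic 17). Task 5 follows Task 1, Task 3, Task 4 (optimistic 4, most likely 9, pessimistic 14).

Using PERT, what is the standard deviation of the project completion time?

3.16 weeks

te_Task 1 = (7 + 4·13 + 19)/6 = 78/6 = 13; σ²_Task 1 = ((19−7)/6)² = 4.000
te_Task 2 = (1 + 4·3 + 17)/6 = 30/6 = 5; σ²_Task 2 = ((17−1)/6)² = 7.111
te_Task 3 = (13 + 4·14 + 15)/6 = 84/6 = 14; σ²_Task 3 = ((15−13)/6)² = 0.111
te_Task 4 = (1 + 4·3 + 17)/6 = 30/6 = 5; σ²_Task 4 = ((17−1)/6)² = 7.111
te_Task 5 = (4 + 4·9 + 14)/6 = 54/6 = 9; σ²_Task 5 = ((14−4)/6)² = 2.778

Forward pass:
ES_Task 1 = 0; EF_Task 1 = 13
ES_Task 2 = 0; EF_Task 2 = 5
ES_Task 3 = 5; EF_Task 3 = 5+14 = 19
ES_Task 4 = 5; EF_Task 4 = 5+5 = 10
ES_Task 5 = max(EF_Task 1=13, EF_Task 3=19, EF_Task 4=10) = 19; EF_Task 5 = 19+9 = 28
Expected project duration μ = 28 weeks. Critical path: Task 2 → Task 3 → Task 5.

Variance along critical path = 7.111 + 0.111 + 2.778 = 10.000
σ = √10.000 = 3.162 weeks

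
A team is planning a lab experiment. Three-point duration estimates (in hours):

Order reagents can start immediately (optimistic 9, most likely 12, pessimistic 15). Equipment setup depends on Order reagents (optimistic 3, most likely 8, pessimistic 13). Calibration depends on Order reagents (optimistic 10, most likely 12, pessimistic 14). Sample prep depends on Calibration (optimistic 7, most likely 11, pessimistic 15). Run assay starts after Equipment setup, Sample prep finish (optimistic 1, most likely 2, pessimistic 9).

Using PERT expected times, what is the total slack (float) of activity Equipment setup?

15 hours

te_Order reagents = (9 + 4·12 + 15)/6 = 72/6 = 12
te_Equipment setup = (3 + 4·8 + 13)/6 = 48/6 = 8
te_Calibration = (10 + 4·12 + 14)/6 = 72/6 = 12
te_Sample prep = (7 + 4·11 + 15)/6 = 66/6 = 11
te_Run assay = (1 + 4·2 + 9)/6 = 18/6 = 3

Forward pass:
ES_Order reagents = 0; EF_Order reagents = 12
ES_Equipment setup = 12; EF_Equipment setup = 12+8 = 20
ES_Calibration = 12; EF_Calibration = 12+12 = 24
ES_Sample prep = 24; EF_Sample prep = 24+11 = 35
ES_Run assay = max(EF_Equipment setup=20, EF_Sample prep=35) = 35; EF_Run assay = 35+3 = 38
Expected project duration μ = 38 hours. Critical path: Order reagents → Calibration → Sample prep → Run assay.

Backward pass:
LF_Run assay = 38; LS_Run assay = 38−3 = 35
LF_Sample prep = LS_Run assay = 35; LS_Sample prep = 35−11 = 24
LF_Calibration = LS_Sample prep = 24; LS_Calibration = 24−12 = 12
LF_Equipment setup = LS_Run assay = 35; LS_Equipment setup = 35−8 = 27
LF_Order reagents = min(LS_Equipment setup=27, LS_Calibration=12) = 12; LS_Order reagents = 12−12 = 0
Slack_Equipment setup = LS_Equipment setup − ES_Equipment setup = 27 − 12 = 15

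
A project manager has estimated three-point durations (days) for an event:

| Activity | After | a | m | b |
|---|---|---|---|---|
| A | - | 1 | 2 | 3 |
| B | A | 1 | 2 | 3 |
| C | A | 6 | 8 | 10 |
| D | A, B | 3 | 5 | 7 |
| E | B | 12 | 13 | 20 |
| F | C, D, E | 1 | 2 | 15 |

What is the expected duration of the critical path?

te_A = (1 + 4·2 + 3)/6 = 12/6 = 2
te_B = (1 + 4·2 + 3)/6 = 12/6 = 2
te_C = (6 + 4·8 + 10)/6 = 48/6 = 8
te_D = (3 + 4·5 + 7)/6 = 30/6 = 5
te_E = (12 + 4·13 + 20)/6 = 84/6 = 14
te_F = (1 + 4·2 + 15)/6 = 24/6 = 4

Forward pass:
ES_A = 0; EF_A = 2
ES_B = 2; EF_B = 2+2 = 4
ES_C = 2; EF_C = 2+8 = 10
ES_D = max(EF_A=2, EF_B=4) = 4; EF_D = 4+5 = 9
ES_E = 4; EF_E = 4+14 = 18
ES_F = max(EF_C=10, EF_D=9, EF_E=18) = 18; EF_F = 18+4 = 22
Expected project duration μ = 22 days. Critical path: A → B → E → F.

22 days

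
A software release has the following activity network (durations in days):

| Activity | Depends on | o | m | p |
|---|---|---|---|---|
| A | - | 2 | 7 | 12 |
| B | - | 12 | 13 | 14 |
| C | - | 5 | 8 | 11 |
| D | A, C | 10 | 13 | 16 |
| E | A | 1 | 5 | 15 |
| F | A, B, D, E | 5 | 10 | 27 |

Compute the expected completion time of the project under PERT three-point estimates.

te_A = (2 + 4·7 + 12)/6 = 42/6 = 7
te_B = (12 + 4·13 + 14)/6 = 78/6 = 13
te_C = (5 + 4·8 + 11)/6 = 48/6 = 8
te_D = (10 + 4·13 + 16)/6 = 78/6 = 13
te_E = (1 + 4·5 + 15)/6 = 36/6 = 6
te_F = (5 + 4·10 + 27)/6 = 72/6 = 12

Forward pass:
ES_A = 0; EF_A = 7
ES_B = 0; EF_B = 13
ES_C = 0; EF_C = 8
ES_D = max(EF_A=7, EF_C=8) = 8; EF_D = 8+13 = 21
ES_E = 7; EF_E = 7+6 = 13
ES_F = max(EF_A=7, EF_B=13, EF_D=21, EF_E=13) = 21; EF_F = 21+12 = 33
Expected project duration μ = 33 days. Critical path: C → D → F.

33 days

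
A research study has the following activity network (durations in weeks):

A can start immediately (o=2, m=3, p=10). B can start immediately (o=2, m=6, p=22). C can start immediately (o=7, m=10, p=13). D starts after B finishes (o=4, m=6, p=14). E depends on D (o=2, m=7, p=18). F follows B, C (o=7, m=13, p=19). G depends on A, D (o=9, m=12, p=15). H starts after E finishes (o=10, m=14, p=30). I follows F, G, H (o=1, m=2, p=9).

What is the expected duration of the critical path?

te_A = (2 + 4·3 + 10)/6 = 24/6 = 4
te_B = (2 + 4·6 + 22)/6 = 48/6 = 8
te_C = (7 + 4·10 + 13)/6 = 60/6 = 10
te_D = (4 + 4·6 + 14)/6 = 42/6 = 7
te_E = (2 + 4·7 + 18)/6 = 48/6 = 8
te_F = (7 + 4·13 + 19)/6 = 78/6 = 13
te_G = (9 + 4·12 + 15)/6 = 72/6 = 12
te_H = (10 + 4·14 + 30)/6 = 96/6 = 16
te_I = (1 + 4·2 + 9)/6 = 18/6 = 3

Forward pass:
ES_A = 0; EF_A = 4
ES_B = 0; EF_B = 8
ES_C = 0; EF_C = 10
ES_D = 8; EF_D = 8+7 = 15
ES_E = 15; EF_E = 15+8 = 23
ES_F = max(EF_B=8, EF_C=10) = 10; EF_F = 10+13 = 23
ES_G = max(EF_A=4, EF_D=15) = 15; EF_G = 15+12 = 27
ES_H = 23; EF_H = 23+16 = 39
ES_I = max(EF_F=23, EF_G=27, EF_H=39) = 39; EF_I = 39+3 = 42
Expected project duration μ = 42 weeks. Critical path: B → D → E → H → I.

42 weeks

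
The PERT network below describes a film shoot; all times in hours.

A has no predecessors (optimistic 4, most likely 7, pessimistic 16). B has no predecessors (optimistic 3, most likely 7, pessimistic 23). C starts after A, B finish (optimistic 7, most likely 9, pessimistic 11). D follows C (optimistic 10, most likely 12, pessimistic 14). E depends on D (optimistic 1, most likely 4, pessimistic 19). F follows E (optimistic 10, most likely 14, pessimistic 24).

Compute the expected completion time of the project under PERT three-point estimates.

51 hours

te_A = (4 + 4·7 + 16)/6 = 48/6 = 8
te_B = (3 + 4·7 + 23)/6 = 54/6 = 9
te_C = (7 + 4·9 + 11)/6 = 54/6 = 9
te_D = (10 + 4·12 + 14)/6 = 72/6 = 12
te_E = (1 + 4·4 + 19)/6 = 36/6 = 6
te_F = (10 + 4·14 + 24)/6 = 90/6 = 15

Forward pass:
ES_A = 0; EF_A = 8
ES_B = 0; EF_B = 9
ES_C = max(EF_A=8, EF_B=9) = 9; EF_C = 9+9 = 18
ES_D = 18; EF_D = 18+12 = 30
ES_E = 30; EF_E = 30+6 = 36
ES_F = 36; EF_F = 36+15 = 51
Expected project duration μ = 51 hours. Critical path: B → C → D → E → F.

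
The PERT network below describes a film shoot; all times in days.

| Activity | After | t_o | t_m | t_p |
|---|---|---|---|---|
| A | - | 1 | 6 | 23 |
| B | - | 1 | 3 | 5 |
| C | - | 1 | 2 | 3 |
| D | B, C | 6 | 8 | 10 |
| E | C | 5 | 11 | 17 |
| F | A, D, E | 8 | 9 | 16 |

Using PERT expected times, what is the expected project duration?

te_A = (1 + 4·6 + 23)/6 = 48/6 = 8
te_B = (1 + 4·3 + 5)/6 = 18/6 = 3
te_C = (1 + 4·2 + 3)/6 = 12/6 = 2
te_D = (6 + 4·8 + 10)/6 = 48/6 = 8
te_E = (5 + 4·11 + 17)/6 = 66/6 = 11
te_F = (8 + 4·9 + 16)/6 = 60/6 = 10

Forward pass:
ES_A = 0; EF_A = 8
ES_B = 0; EF_B = 3
ES_C = 0; EF_C = 2
ES_D = max(EF_B=3, EF_C=2) = 3; EF_D = 3+8 = 11
ES_E = 2; EF_E = 2+11 = 13
ES_F = max(EF_A=8, EF_D=11, EF_E=13) = 13; EF_F = 13+10 = 23
Expected project duration μ = 23 days. Critical path: C → E → F.

23 days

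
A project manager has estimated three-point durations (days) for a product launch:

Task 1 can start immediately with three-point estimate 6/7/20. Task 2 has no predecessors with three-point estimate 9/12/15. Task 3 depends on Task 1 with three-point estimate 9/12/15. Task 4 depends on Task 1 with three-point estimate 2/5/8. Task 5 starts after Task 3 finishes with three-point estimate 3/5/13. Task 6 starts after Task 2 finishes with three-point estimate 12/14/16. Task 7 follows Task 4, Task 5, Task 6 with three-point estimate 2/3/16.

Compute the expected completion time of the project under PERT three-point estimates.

te_Task 1 = (6 + 4·7 + 20)/6 = 54/6 = 9
te_Task 2 = (9 + 4·12 + 15)/6 = 72/6 = 12
te_Task 3 = (9 + 4·12 + 15)/6 = 72/6 = 12
te_Task 4 = (2 + 4·5 + 8)/6 = 30/6 = 5
te_Task 5 = (3 + 4·5 + 13)/6 = 36/6 = 6
te_Task 6 = (12 + 4·14 + 16)/6 = 84/6 = 14
te_Task 7 = (2 + 4·3 + 16)/6 = 30/6 = 5

Forward pass:
ES_Task 1 = 0; EF_Task 1 = 9
ES_Task 2 = 0; EF_Task 2 = 12
ES_Task 3 = 9; EF_Task 3 = 9+12 = 21
ES_Task 4 = 9; EF_Task 4 = 9+5 = 14
ES_Task 5 = 21; EF_Task 5 = 21+6 = 27
ES_Task 6 = 12; EF_Task 6 = 12+14 = 26
ES_Task 7 = max(EF_Task 4=14, EF_Task 5=27, EF_Task 6=26) = 27; EF_Task 7 = 27+5 = 32
Expected project duration μ = 32 days. Critical path: Task 1 → Task 3 → Task 5 → Task 7.

32 days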